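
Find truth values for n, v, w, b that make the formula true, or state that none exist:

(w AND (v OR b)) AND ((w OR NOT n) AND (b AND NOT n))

n: False; v: False; w: True; b: True

  w AND (v OR b) = True
    v OR b = True
  (w OR NOT n) AND (b AND NOT n) = True
    w OR NOT n = True
      NOT n = True
    b AND NOT n = True
      NOT n = True
Both conjuncts True, so the formula holds.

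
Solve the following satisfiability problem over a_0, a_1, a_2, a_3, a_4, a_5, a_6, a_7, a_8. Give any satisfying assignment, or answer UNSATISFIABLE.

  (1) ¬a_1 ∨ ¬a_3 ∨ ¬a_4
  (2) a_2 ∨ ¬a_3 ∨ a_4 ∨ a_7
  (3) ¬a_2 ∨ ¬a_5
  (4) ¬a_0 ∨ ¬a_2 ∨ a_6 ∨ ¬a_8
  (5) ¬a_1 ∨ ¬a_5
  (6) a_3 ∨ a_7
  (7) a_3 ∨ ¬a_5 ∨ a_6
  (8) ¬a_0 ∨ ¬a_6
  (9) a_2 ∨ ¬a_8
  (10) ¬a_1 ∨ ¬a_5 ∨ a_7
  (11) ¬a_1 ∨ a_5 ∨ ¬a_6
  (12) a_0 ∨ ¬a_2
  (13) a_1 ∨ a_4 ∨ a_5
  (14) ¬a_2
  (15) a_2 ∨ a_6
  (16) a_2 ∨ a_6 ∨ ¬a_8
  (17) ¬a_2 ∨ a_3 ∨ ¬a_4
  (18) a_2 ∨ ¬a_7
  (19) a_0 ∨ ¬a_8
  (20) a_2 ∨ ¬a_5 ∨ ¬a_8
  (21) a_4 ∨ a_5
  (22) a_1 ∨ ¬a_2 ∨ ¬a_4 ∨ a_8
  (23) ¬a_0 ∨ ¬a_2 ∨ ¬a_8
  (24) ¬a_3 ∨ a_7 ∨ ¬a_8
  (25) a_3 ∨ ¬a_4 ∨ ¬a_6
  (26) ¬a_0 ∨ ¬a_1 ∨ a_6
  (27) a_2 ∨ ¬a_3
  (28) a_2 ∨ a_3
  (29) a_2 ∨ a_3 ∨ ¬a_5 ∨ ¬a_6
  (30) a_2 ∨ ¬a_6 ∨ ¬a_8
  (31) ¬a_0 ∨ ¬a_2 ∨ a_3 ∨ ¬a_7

The formula is unsatisfiable.

Case a_3 = True:
  (¬a_2) forces a_2 = False.
  Clause (a_2 ∨ ¬a_3) is falsified — contradiction.
Case a_3 = False:
  (a_3 ∨ a_7) forces a_7 = True.
  (¬a_2) forces a_2 = False.
  Clause (a_2 ∨ ¬a_7) is falsified — contradiction.
Both cases fail, so the formula is unsatisfiable.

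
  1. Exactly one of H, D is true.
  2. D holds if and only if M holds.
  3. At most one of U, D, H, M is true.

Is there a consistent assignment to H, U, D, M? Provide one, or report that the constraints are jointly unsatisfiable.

H = True; U = False; D = False; M = False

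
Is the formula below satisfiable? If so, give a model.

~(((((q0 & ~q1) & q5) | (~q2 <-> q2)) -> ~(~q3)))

q0: True, q1: False, q2: False, q3: False, q5: True

  ~(((((q0 & ~q1) & q5) | (~q2 <-> q2)) -> ~(~q3))) = True
    (((q0 & ~q1) & q5) | (~q2 <-> q2)) -> ~(~q3) = False
      ((q0 & ~q1) & q5) | (~q2 <-> q2) = True
        (q0 & ~q1) & q5 = True
          q0 & ~q1 = True
            ~q1 = True
        ~q2 <-> q2 = False
          ~q2 = True
      ~(~q3) = False
        ~q3 = True
The formula evaluates to True.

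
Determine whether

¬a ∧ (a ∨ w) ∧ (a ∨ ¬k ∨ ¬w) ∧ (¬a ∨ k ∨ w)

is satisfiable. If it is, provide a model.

Unit clause (¬a) forces a = False.
In (a ∨ w) only w is left, so w = True.
In (a ∨ ¬k ∨ ¬w) only ¬k is left, so k = False.
Check each clause:
  (¬a): ¬a holds.
  (a ∨ w): w holds.
  (a ∨ ¬k ∨ ¬w): ¬k holds.
  (¬a ∨ k ∨ w): ¬a holds.
All clauses satisfied.

k=F, w=T, a=F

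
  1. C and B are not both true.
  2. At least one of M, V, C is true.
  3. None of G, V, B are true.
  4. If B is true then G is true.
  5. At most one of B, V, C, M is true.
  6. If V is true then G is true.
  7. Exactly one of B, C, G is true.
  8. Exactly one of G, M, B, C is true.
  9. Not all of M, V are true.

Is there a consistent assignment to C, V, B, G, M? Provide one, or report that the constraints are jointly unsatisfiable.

C: True, V: False, B: False, G: False, M: False

  (1) C=T, B=F — not both ✓
  (2) {M, V, C}: 1 true — at least one ✓
  (3) {G, V, B}: 0 true — none ✓
  (4) B=F ⇒ G: vacuous ✓
  (5) {B, V, C, M}: 1 true — at most one ✓
  (6) V=F ⇒ G: vacuous ✓
  (7) {B, C, G}: 1 true — exactly one ✓
  (8) {G, M, B, C}: 1 true — exactly one ✓
  (9) {M, V}: 0/2 true — not all ✓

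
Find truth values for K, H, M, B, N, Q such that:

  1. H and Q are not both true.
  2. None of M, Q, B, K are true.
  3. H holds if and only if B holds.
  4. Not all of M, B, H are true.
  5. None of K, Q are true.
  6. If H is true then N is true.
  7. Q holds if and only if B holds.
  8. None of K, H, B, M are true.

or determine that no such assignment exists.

K=F, H=F, M=F, B=F, N=F, Q=F

  (1) H=F, Q=F — not both ✓
  (2) {M, Q, B, K}: 0 true — none ✓
  (3) H=F, B=F — same ✓
  (4) {M, B, H}: 0/3 true — not all ✓
  (5) {K, Q}: 0 true — none ✓
  (6) H=F ⇒ N: vacuous ✓
  (7) Q=F, B=F — same ✓
  (8) {K, H, B, M}: 0 true — none ✓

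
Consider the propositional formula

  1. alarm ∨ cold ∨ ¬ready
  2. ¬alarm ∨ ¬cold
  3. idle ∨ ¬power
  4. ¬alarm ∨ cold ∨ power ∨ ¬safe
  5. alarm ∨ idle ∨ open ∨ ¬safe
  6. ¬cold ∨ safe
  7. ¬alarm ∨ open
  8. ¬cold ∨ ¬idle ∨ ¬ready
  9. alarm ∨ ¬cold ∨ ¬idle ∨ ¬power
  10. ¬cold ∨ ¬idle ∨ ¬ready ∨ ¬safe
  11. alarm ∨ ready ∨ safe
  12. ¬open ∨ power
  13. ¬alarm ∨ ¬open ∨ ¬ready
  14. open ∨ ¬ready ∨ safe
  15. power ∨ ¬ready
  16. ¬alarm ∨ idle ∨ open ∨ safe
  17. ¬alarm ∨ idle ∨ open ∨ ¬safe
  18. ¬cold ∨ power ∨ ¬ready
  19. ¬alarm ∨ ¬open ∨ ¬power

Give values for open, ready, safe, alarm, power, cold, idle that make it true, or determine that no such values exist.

open = False; ready = False; safe = True; alarm = False; power = False; cold = True; idle = True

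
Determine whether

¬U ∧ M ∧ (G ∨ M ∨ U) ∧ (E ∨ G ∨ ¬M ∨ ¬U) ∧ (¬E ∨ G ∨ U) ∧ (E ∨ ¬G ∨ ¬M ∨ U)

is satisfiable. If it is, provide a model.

Unit clause (¬U) forces U = False.
Unit clause (M) forces M = True.
Set G = False.
  then (¬E ∨ G ∨ U) forces E = False.
Check each clause:
  (¬U): ¬U holds.
  (M): M holds.
  (G ∨ M ∨ U): M holds.
  (E ∨ G ∨ ¬M ∨ ¬U): ¬U holds.
  (¬E ∨ G ∨ U): ¬E holds.
  (E ∨ ¬G ∨ ¬M ∨ U): ¬G holds.
All clauses satisfied.

U=F, G=F, M=T, E=F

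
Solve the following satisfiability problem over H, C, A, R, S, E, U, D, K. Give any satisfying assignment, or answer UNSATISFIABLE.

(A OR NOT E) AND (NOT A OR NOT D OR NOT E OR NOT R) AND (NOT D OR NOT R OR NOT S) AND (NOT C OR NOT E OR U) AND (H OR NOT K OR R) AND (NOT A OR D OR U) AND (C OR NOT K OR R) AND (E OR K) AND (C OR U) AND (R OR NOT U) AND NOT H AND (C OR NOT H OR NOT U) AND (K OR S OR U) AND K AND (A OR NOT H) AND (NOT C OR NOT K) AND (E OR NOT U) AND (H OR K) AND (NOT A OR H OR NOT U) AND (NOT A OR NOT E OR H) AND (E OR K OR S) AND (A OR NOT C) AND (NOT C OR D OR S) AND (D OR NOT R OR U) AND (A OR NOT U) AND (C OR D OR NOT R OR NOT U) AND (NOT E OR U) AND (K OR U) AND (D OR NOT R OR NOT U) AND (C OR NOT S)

Case H = True:
  Clause (NOT H) is falsified — contradiction.
Case H = False:
  (K) forces K = True.
  (H OR NOT K OR R) forces R = True.
  (NOT C OR NOT K) forces C = False.
  (C OR U) forces U = True.
  (E OR NOT U) forces E = True.
  (A OR NOT E) forces A = True.
  Clause (NOT A OR H OR NOT U) is falsified — contradiction.
Both cases fail, so the formula is unsatisfiable.

UNSATISFIABLE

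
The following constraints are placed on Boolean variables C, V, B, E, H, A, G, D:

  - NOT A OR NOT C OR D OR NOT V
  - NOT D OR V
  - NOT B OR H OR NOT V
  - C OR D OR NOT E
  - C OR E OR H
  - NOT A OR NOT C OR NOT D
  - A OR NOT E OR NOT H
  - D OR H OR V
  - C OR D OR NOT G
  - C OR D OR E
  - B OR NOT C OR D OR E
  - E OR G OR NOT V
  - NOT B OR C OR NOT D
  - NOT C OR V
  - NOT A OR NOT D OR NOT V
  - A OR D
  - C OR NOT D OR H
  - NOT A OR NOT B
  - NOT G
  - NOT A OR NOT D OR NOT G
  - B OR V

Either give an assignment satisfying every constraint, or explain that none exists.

Unit clause (NOT G) forces G = False.
Set C = True.
  then (NOT C OR V) forces V = True.
  then (E OR G OR NOT V) forces E = True.
Try B = True:
  (NOT B OR H OR NOT V) forces H = True.
  (A OR NOT E OR NOT H) forces A = True.
  clause (NOT A OR NOT B) is falsified — backtrack.
So B = False.
Try H = True:
  (A OR NOT E OR NOT H) forces A = True.
  (NOT A OR NOT C OR D OR NOT V) forces D = True.
  clause (NOT A OR NOT C OR NOT D) is falsified — backtrack.
So H = False.
Set A = False.
  then (A OR D) forces D = True.
All clauses satisfied.

C = True, V = True, B = False, E = True, H = False, A = False, G = False, D = True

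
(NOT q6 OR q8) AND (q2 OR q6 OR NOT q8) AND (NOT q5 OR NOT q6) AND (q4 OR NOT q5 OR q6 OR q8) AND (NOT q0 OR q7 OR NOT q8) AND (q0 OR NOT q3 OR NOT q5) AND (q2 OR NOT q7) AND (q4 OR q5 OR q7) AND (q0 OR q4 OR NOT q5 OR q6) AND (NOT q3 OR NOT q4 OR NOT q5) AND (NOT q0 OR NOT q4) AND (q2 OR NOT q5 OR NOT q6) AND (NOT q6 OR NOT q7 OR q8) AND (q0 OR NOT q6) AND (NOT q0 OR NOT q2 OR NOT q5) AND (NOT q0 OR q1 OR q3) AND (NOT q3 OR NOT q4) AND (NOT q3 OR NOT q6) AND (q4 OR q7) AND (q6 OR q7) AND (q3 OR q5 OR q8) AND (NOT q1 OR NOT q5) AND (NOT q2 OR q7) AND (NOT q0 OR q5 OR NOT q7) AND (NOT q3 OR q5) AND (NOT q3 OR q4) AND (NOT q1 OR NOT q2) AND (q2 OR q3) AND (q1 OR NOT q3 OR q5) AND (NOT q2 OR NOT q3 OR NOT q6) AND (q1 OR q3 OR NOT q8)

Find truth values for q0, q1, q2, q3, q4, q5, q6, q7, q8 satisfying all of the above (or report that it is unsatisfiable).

q0 = False, q1 = False, q2 = True, q3 = False, q4 = True, q5 = True, q6 = False, q7 = True, q8 = False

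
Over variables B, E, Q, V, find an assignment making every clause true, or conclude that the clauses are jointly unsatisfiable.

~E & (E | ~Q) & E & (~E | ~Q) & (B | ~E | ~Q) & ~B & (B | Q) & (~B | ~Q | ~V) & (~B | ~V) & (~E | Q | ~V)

Unsatisfiable — no assignment works.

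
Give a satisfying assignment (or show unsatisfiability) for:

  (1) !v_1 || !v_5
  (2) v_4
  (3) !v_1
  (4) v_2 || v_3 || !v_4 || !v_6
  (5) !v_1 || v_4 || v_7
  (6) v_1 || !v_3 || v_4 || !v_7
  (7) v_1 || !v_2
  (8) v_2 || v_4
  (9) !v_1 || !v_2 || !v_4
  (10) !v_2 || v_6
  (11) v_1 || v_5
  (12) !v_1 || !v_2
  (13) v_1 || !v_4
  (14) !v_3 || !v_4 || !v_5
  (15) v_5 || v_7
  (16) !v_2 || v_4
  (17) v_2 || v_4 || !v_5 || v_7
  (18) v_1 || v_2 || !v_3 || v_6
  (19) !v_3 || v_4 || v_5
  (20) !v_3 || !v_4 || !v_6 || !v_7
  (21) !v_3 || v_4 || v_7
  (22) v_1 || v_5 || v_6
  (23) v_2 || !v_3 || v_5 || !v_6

Case v_1 = True:
  Clause (!v_1) is falsified — contradiction.
Case v_1 = False:
  (v_4) forces v_4 = True.
  Clause (v_1 || !v_4) is falsified — contradiction.
Both cases fail, so the formula is unsatisfiable.

Unsatisfiable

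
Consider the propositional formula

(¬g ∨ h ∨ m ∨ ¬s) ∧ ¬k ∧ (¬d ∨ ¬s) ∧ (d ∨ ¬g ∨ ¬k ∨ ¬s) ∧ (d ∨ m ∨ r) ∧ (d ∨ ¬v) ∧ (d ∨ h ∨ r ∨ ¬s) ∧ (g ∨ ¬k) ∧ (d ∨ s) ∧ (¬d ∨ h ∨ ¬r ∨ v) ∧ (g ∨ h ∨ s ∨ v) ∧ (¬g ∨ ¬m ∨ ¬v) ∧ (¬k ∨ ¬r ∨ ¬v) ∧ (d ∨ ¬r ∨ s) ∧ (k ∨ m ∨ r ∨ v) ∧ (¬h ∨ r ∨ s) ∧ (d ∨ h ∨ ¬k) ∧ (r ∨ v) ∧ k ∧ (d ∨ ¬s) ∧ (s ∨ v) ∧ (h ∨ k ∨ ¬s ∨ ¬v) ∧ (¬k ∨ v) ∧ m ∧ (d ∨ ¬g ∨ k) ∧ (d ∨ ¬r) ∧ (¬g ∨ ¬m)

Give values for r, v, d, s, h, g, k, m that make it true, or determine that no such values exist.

The formula is unsatisfiable.

Case k = True:
  Clause (¬k) is falsified — contradiction.
Case k = False:
  Clause (k) is falsified — contradiction.
Both cases fail, so the formula is unsatisfiable.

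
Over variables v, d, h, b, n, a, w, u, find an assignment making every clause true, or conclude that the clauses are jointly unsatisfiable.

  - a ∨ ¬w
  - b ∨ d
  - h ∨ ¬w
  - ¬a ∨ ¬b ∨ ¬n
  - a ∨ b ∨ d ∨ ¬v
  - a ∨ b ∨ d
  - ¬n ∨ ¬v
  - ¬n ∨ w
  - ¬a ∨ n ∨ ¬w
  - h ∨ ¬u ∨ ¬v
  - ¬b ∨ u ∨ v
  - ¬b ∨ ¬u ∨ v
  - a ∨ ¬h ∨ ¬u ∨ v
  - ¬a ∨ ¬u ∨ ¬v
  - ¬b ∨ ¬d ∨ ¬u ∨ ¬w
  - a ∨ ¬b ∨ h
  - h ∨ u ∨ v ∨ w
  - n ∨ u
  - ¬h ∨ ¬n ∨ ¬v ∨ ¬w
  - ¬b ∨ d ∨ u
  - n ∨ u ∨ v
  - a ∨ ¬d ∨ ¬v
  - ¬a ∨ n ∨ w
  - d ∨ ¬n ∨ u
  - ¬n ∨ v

Set v = False.
  then (¬n ∨ v) forces n = False.
  then (n ∨ u) forces u = True.
  then (¬b ∨ ¬u ∨ v) forces b = False.
  then (b ∨ d) forces d = True.
Set h = False.
  then (h ∨ ¬w) forces w = False.
  then (¬a ∨ n ∨ w) forces a = False.
All clauses satisfied.

v=F; d=T; h=F; b=F; n=F; a=F; w=F; u=T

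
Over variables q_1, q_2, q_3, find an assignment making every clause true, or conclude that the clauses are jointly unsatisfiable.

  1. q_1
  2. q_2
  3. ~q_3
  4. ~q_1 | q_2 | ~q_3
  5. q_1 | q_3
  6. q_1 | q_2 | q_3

q_1 = True, q_2 = True, q_3 = False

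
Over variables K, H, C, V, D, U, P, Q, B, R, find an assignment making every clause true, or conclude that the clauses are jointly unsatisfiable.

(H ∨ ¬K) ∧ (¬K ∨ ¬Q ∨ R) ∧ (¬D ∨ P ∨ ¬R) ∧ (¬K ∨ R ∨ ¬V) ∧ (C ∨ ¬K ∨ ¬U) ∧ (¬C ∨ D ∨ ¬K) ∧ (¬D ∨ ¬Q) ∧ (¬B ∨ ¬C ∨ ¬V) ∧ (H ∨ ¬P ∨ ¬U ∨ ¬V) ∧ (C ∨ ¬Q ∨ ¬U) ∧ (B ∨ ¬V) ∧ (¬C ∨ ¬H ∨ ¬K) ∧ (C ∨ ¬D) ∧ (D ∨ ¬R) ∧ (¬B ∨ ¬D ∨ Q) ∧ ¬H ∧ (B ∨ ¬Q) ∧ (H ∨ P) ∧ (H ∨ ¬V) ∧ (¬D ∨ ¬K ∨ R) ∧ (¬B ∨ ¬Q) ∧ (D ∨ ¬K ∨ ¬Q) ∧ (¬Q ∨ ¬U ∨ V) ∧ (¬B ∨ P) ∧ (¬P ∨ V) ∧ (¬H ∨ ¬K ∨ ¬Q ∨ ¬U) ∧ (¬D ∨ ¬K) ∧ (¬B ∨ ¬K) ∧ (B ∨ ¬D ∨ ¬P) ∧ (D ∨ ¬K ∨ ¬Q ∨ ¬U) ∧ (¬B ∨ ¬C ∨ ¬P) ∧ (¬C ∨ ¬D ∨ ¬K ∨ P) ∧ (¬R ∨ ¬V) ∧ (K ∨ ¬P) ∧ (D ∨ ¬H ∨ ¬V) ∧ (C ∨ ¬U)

No satisfying assignment exists.

Case H = True:
  Clause (¬H) is falsified — contradiction.
Case H = False:
  (H ∨ ¬K) forces K = False.
  (H ∨ P) forces P = True.
  Clause (K ∨ ¬P) is falsified — contradiction.
Both cases fail, so the formula is unsatisfiable.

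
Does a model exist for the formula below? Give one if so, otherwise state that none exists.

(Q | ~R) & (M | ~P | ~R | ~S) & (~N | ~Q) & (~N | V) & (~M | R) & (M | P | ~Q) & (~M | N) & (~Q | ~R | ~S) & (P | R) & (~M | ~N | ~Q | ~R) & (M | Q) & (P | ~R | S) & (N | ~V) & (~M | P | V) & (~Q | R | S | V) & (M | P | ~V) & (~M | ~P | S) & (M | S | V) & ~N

Unit clause (~N) forces N = False.
In (~M | N) only ~M is left, so M = False.
In (M | Q) only Q is left, so Q = True.
In (N | ~V) only ~V is left, so V = False.
In (M | S | V) only S is left, so S = True.
In (M | P | ~Q) only P is left, so P = True.
In (~Q | ~R | ~S) only ~R is left, so R = False.
All clauses satisfied.

S = True, M = False, P = True, Q = True, R = False, V = False, N = False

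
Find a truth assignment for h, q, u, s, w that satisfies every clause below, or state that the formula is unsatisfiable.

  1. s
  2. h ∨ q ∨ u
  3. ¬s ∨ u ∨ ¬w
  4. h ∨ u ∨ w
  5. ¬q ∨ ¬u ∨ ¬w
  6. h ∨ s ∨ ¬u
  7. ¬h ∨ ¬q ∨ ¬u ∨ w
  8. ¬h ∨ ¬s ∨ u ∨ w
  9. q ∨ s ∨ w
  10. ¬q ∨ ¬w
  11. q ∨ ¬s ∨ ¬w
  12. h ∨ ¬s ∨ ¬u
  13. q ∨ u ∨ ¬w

Unit clause (s) forces s = True.
Try h = False:
  (h ∨ ¬s ∨ ¬u) forces u = False.
  (h ∨ q ∨ u) forces q = True.
  (¬s ∨ u ∨ ¬w) forces w = False.
  clause (h ∨ u ∨ w) is falsified — backtrack.
So h = True.
Set q = False.
  then (q ∨ ¬s ∨ ¬w) forces w = False.
  then (¬h ∨ ¬s ∨ u ∨ w) forces u = True.
All clauses satisfied.

h = True, q = False, u = True, s = True, w = False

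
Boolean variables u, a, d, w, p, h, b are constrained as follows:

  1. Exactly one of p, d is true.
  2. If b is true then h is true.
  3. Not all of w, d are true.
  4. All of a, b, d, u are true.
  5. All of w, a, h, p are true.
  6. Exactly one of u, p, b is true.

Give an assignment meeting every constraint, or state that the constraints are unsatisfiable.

No satisfying assignment exists.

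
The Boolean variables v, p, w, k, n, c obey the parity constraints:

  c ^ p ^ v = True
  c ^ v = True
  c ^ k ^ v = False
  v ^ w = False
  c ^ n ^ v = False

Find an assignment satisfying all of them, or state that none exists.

v = True, p = False, w = True, k = True, n = True, c = False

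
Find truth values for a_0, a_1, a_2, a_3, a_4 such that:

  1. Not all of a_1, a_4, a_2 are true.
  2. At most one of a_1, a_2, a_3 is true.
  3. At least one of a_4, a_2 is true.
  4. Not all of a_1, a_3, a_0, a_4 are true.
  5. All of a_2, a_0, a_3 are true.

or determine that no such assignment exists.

Case a_2 = True:
  (2) with a_2=T forces a_1 = False.
  (2) with a_2=T forces a_3 = False.
  Constraint (5) is violated (a_3=F) — contradiction.
Case a_2 = False:
  Constraint (5) is violated (a_2=F) — contradiction.
Both cases fail — unsatisfiable.

Unsatisfiable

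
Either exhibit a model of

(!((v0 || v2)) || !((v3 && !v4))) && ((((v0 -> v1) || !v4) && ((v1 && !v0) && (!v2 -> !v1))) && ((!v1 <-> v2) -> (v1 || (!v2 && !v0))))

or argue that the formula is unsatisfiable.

v0 = False; v1 = True; v2 = True; v3 = True; v4 = True

  !((v0 || v2)) || !((v3 && !v4)) = True
    !((v0 || v2)) = False
      v0 || v2 = True
    !((v3 && !v4)) = True
      v3 && !v4 = False
        !v4 = False
  (((v0 -> v1) || !v4) && ((v1 && !v0) && (!v2 -> !v1))) && ((!v1 <-> v2) -> (v1 || (!v2 && !v0))) = True
    ((v0 -> v1) || !v4) && ((v1 && !v0) && (!v2 -> !v1)) = True
      (v0 -> v1) || !v4 = True
        v0 -> v1 = True
        !v4 = False
      (v1 && !v0) && (!v2 -> !v1) = True
        v1 && !v0 = True
          !v0 = True
        !v2 -> !v1 = True
          !v2 = False
          !v1 = False
    (!v1 <-> v2) -> (v1 || (!v2 && !v0)) = True
      !v1 <-> v2 = False
        !v1 = False
      v1 || (!v2 && !v0) = True
        !v2 && !v0 = False
          !v2 = False
          !v0 = True
Both conjuncts True, so the formula holds.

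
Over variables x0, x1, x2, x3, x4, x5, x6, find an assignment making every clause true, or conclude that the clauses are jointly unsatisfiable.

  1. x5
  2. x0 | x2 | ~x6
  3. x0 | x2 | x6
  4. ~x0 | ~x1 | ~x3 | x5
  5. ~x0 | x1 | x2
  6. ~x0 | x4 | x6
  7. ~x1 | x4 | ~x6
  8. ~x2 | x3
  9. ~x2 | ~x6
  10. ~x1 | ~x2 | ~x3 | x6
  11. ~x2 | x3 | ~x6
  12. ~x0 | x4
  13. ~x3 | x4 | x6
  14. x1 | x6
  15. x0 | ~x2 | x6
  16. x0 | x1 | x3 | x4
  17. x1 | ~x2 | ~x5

x0 = True, x1 = True, x2 = False, x3 = True, x4 = True, x5 = True, x6 = False

Unit clause (x5) forces x5 = True.
Set x0 = True.
  then (~x0 | x4) forces x4 = True.
Try x1 = False:
  (~x0 | x1 | x2) forces x2 = True.
  clause (x1 | ~x2 | ~x5) is falsified — backtrack.
So x1 = True.
Set x2 = False.
Set x3 = True.
Set x6 = False.
All clauses satisfied.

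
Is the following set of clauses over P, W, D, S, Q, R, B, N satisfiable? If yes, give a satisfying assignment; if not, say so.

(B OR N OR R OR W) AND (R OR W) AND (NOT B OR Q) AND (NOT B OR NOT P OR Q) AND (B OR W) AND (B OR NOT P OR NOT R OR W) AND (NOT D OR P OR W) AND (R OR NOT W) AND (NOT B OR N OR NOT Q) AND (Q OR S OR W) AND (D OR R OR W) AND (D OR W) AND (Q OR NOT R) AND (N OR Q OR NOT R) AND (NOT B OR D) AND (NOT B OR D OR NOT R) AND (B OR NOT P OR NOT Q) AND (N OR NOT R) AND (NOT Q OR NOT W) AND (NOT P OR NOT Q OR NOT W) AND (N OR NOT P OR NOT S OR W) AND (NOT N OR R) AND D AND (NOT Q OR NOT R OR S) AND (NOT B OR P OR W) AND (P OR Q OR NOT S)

P: True; W: False; D: True; S: True; Q: True; R: True; B: True; N: True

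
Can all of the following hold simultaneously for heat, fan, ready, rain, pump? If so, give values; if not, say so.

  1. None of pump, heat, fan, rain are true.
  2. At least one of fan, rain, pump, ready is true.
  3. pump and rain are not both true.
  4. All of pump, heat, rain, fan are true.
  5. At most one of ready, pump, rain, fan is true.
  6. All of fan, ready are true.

Unsatisfiable

Case heat = True:
  Constraint (1) is violated (heat=T) — contradiction.
Case heat = False:
  Constraint (4) is violated (heat=F) — contradiction.
Both cases fail — unsatisfiable.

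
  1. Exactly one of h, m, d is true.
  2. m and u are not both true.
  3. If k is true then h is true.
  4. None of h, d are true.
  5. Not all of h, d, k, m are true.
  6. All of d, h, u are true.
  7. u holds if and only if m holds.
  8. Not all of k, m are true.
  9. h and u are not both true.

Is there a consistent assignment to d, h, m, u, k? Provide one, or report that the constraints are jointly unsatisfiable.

Case d = True:
  Constraint (4) is violated (d=T) — contradiction.
Case d = False:
  Constraint (6) is violated (d=F) — contradiction.
Both cases fail — unsatisfiable.

The formula is unsatisfiable.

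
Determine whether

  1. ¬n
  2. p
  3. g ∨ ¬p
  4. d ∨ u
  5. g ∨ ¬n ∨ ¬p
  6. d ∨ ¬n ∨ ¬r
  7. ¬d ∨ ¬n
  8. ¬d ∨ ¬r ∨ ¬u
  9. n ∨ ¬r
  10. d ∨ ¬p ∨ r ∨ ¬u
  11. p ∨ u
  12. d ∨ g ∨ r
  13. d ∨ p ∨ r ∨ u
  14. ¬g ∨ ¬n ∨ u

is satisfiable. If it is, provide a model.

Unit clause (¬n) forces n = False.
Unit clause (p) forces p = True.
In (g ∨ ¬p) only g is left, so g = True.
In (n ∨ ¬r) only ¬r is left, so r = False.
Set d = True.
Set u = True.
All clauses satisfied.

p: True, r: False, n: False, d: True, g: True, u: True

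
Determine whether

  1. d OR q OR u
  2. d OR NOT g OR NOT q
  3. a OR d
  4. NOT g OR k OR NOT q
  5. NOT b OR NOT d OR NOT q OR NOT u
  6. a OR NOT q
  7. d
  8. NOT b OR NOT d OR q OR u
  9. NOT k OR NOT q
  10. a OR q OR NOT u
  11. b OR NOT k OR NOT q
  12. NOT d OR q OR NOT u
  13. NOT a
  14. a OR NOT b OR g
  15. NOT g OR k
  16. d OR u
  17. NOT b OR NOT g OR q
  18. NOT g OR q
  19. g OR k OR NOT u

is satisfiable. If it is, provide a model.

Unit clause (d) forces d = True.
Unit clause (NOT a) forces a = False.
In (a OR NOT q) only NOT q is left, so q = False.
In (a OR q OR NOT u) only NOT u is left, so u = False.
In (NOT g OR q) only NOT g is left, so g = False.
In (NOT b OR NOT d OR q OR u) only NOT b is left, so b = False.
Set k = False.
All clauses satisfied.

u = False, k = False, d = True, a = False, g = False, q = False, b = False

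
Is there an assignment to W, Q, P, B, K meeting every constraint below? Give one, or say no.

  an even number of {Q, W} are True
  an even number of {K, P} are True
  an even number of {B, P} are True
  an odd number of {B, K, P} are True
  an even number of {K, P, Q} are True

W = False; Q = False; P = True; B = True; K = True

{Q, W}: 0 true → even ✓
{K, P}: 2 true → even ✓
{B, P}: 2 true → even ✓
{B, K, P}: 3 true → odd ✓
{K, P, Q}: 2 true → even ✓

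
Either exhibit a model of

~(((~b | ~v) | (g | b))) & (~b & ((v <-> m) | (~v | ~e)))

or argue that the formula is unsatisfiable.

The conjunct ~(((~b | ~v) | (g | b))) is unsatisfiable on its own:
  v=F, b=F, g=F: evaluates to False.
  v=F, b=F, g=T: evaluates to False.
  v=F, b=T, g=F: evaluates to False.
  v=F, b=T, g=T: evaluates to False.
  v=T, b=F, g=F: evaluates to False.
  v=T, b=F, g=T: evaluates to False.
  v=T, b=T, g=F: evaluates to False.
  v=T, b=T, g=T: evaluates to False.
So the whole conjunction is unsatisfiable.

UNSATISFIABLE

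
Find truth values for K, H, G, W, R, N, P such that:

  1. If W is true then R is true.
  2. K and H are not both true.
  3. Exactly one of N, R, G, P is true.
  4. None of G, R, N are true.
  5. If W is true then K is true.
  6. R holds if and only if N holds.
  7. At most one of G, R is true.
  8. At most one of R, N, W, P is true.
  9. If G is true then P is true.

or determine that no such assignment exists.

K: True; H: False; G: False; W: False; R: False; N: False; P: True

  (1) W=F ⇒ R: vacuous ✓
  (2) K=T, H=F — not both ✓
  (3) {N, R, G, P}: 1 true — exactly one ✓
  (4) {G, R, N}: 0 true — none ✓
  (5) W=F ⇒ K: vacuous ✓
  (6) R=F, N=F — same ✓
  (7) {G, R}: 0 true — at most one ✓
  (8) {R, N, W, P}: 1 true — at most one ✓
  (9) G=F ⇒ P: vacuous ✓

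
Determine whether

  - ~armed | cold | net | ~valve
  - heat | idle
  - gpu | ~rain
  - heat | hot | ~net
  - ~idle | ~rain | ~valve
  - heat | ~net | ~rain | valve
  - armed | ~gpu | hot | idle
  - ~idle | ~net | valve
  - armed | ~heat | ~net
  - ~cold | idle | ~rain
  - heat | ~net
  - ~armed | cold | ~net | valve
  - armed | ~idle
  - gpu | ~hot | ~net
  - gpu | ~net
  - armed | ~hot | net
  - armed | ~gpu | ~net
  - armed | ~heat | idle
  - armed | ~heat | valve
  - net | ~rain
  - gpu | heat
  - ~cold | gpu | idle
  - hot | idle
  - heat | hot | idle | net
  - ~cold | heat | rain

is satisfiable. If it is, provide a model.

valve = False, gpu = False, cold = False, net = False, hot = False, rain = False, idle = True, armed = True, heat = True

Set valve = False.
Set gpu = False.
  then (gpu | ~rain) forces rain = False.
  then (gpu | ~net) forces net = False.
  then (gpu | heat) forces heat = True.
  then (armed | ~heat | valve) forces armed = True.
Set cold = False.
Set hot = False.
  then (hot | idle) forces idle = True.
All clauses satisfied.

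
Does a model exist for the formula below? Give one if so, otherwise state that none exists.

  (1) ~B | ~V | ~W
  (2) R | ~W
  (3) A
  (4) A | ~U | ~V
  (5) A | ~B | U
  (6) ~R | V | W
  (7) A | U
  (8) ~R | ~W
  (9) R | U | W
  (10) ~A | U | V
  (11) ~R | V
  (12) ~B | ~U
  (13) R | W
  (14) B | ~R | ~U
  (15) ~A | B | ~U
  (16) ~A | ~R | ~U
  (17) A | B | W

Unit clause (A) forces A = True.
Try U = True:
  (~B | ~U) forces B = False.
  clause (~A | B | ~U) is falsified — backtrack.
So U = False.
  then (~A | U | V) forces V = True.
Try W = True:
  (~B | ~V | ~W) forces B = False.
  (R | ~W) forces R = True.
  clause (~R | ~W) is falsified — backtrack.
So W = False.
  then (R | U | W) forces R = True.
Set B = False.
All clauses satisfied.

U = False, W = False, A = True, R = True, V = True, B = False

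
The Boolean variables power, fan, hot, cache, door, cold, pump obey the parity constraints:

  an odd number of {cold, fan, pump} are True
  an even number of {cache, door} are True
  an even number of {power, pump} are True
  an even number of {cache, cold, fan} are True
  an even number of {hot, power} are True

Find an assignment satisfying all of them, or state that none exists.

power: False; fan: True; hot: False; cache: True; door: True; cold: False; pump: False

{cold, fan, pump}: 1 true → odd ✓
{cache, door}: 2 true → even ✓
{power, pump}: 0 true → even ✓
{cache, cold, fan}: 2 true → even ✓
{hot, power}: 0 true → even ✓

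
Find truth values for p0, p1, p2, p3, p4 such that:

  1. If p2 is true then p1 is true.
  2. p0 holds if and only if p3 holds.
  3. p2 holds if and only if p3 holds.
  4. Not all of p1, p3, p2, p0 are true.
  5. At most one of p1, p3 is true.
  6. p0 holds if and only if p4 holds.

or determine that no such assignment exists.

p0 = False, p1 = False, p2 = False, p3 = False, p4 = False

  (1) p2=F ⇒ p1: vacuous ✓
  (2) p0=F, p3=F — same ✓
  (3) p2=F, p3=F — same ✓
  (4) {p1, p3, p2, p0}: 0/4 true — not all ✓
  (5) {p1, p3}: 0 true — at most one ✓
  (6) p0=F, p4=F — same ✓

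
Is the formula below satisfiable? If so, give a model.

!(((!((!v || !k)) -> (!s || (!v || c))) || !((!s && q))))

Case s = True: the formula becomes !(((!((!v || !k)) -> (!v || c)) || True)) = False.
Case s = False: the formula becomes !((True || !q)) = False.
Both cases fail — unsatisfiable.

Unsatisfiable — no assignment works.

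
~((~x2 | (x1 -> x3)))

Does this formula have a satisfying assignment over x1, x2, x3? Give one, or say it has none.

x1: True, x2: True, x3: False

  ~((~x2 | (x1 -> x3))) = True
    ~x2 | (x1 -> x3) = False
      ~x2 = False
      x1 -> x3 = False
The formula evaluates to True.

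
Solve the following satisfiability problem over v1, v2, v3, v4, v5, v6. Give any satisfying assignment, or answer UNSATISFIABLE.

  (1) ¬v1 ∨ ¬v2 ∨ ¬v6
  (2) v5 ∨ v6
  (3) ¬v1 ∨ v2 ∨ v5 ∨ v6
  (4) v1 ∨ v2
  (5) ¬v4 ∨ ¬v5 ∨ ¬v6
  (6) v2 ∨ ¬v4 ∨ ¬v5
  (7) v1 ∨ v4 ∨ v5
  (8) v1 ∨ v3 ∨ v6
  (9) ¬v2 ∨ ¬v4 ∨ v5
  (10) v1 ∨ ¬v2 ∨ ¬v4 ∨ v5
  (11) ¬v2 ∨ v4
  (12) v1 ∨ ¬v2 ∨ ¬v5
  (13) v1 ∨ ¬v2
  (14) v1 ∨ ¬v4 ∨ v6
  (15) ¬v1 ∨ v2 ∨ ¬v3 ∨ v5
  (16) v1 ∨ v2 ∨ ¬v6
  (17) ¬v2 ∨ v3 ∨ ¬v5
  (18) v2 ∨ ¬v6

v1: True; v2: False; v3: False; v4: False; v5: True; v6: False

Try v1 = False:
  (v1 ∨ v2) forces v2 = True.
  clause (v1 ∨ ¬v2) is falsified — backtrack.
So v1 = True.
Set v2 = False.
  then (v2 ∨ ¬v6) forces v6 = False.
  then (v5 ∨ v6) forces v5 = True.
  then (v2 ∨ ¬v4 ∨ ¬v5) forces v4 = False.
Set v3 = False.
All clauses satisfied.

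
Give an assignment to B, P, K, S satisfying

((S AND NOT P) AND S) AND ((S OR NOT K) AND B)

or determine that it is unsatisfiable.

B = True, P = False, K = False, S = True

  (S AND NOT P) AND S = True
    S AND NOT P = True
      NOT P = True
  (S OR NOT K) AND B = True
    S OR NOT K = True
      NOT K = True
Both conjuncts True, so the formula holds.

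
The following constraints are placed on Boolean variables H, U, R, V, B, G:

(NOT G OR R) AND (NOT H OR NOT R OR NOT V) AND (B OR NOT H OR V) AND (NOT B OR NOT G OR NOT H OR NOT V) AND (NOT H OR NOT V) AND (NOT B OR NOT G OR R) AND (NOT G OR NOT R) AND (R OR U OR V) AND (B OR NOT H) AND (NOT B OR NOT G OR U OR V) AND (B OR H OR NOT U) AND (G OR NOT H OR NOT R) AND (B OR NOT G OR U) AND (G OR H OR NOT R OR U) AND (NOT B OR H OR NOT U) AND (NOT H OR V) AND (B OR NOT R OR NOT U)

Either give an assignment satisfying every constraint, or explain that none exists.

H: False, U: False, R: False, V: True, B: False, G: False

Try H = True:
  (NOT H OR NOT V) forces V = False.
  clause (NOT H OR V) is falsified — backtrack.
So H = False.
Set U = False.
Try R = True:
  (NOT G OR NOT R) forces G = False.
  clause (G OR H OR NOT R OR U) is falsified — backtrack.
So R = False.
  then (NOT G OR R) forces G = False.
  then (R OR U OR V) forces V = True.
Set B = False.
All clauses satisfied.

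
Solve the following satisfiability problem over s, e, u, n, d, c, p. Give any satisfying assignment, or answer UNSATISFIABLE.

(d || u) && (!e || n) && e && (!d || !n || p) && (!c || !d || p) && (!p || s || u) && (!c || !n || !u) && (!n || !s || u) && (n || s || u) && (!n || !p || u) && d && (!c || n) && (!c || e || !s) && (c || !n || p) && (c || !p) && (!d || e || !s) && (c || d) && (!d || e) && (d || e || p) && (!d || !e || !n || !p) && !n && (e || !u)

Case e = True:
  (!e || n) forces n = True.
  Clause (!n) is falsified — contradiction.
Case e = False:
  Clause (e) is falsified — contradiction.
Both cases fail, so the formula is unsatisfiable.

Unsatisfiable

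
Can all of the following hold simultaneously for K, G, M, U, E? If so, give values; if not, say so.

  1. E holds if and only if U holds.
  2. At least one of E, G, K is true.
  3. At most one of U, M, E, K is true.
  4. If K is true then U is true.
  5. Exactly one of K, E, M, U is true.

K = False; G = True; M = True; U = False; E = False

  (1) E=F, U=F — same ✓
  (2) {E, G, K}: 1 true — at least one ✓
  (3) {U, M, E, K}: 1 true — at most one ✓
  (4) K=F ⇒ U: vacuous ✓
  (5) {K, E, M, U}: 1 true — exactly one ✓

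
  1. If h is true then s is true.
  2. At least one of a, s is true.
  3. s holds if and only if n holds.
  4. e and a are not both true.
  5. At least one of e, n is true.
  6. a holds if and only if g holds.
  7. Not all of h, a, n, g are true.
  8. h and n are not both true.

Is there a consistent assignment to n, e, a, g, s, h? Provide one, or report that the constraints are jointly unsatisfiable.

n: True, e: False, a: True, g: True, s: True, h: False

  (1) h=F ⇒ s: vacuous ✓
  (2) {a, s}: 2 true — at least one ✓
  (3) s=T, n=T — same ✓
  (4) e=F, a=T — not both ✓
  (5) {e, n}: 1 true — at least one ✓
  (6) a=T, g=T — same ✓
  (7) {h, a, n, g}: 3/4 true — not all ✓
  (8) h=F, n=T — not both ✓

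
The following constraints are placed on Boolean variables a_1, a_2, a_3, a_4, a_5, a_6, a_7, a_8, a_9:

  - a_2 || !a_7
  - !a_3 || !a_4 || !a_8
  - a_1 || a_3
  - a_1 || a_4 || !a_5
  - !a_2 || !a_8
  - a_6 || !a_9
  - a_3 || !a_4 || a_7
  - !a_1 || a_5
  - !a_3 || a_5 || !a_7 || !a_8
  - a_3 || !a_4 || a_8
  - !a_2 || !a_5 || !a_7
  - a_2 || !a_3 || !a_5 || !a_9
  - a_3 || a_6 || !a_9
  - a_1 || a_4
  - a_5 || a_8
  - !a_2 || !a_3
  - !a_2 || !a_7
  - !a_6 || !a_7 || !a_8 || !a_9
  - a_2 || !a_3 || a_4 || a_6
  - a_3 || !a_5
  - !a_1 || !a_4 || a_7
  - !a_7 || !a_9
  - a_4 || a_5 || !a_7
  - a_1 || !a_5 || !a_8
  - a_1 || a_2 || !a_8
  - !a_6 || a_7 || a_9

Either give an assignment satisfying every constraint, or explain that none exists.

a_1=F, a_2=F, a_3=T, a_4=T, a_5=T, a_6=F, a_7=F, a_8=F, a_9=F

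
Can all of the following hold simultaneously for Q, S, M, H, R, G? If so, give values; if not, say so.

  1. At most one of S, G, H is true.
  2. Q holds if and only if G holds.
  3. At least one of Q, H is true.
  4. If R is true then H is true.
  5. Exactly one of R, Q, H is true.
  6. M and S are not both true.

Q = True, S = False, M = True, H = False, R = False, G = True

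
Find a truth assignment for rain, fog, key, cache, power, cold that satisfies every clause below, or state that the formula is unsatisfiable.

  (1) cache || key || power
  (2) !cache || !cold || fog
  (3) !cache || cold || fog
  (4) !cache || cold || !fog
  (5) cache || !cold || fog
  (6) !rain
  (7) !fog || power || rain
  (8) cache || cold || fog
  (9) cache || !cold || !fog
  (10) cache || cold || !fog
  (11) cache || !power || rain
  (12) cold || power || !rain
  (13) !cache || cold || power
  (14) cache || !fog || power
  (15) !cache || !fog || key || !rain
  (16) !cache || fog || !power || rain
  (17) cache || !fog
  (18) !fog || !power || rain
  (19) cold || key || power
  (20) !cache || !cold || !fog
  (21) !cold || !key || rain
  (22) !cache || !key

Case fog = True:
  (!rain) forces rain = False.
  (!fog || power || rain) forces power = True.
  Clause (!fog || !power || rain) is falsified — contradiction.
Case fog = False:
  (!rain) forces rain = False.
  If cache = True:
    (!cache || !cold || fog) forces cold = False.
    clause (!cache || cold || fog) is falsified.
  If cache = False:
    (cache || !cold || fog) forces cold = False.
    clause (cache || cold || fog) is falsified.
  Every sub-case reaches a contradiction.
Both cases fail, so the formula is unsatisfiable.

Unsatisfiable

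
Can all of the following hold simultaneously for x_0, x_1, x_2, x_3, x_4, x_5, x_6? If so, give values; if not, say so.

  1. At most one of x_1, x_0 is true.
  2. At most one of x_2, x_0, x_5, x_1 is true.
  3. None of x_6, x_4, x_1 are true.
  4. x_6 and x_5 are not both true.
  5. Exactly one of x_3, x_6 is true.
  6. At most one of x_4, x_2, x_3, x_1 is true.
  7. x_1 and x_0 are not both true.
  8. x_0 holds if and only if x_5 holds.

x_0=F, x_1=F, x_2=F, x_3=T, x_4=F, x_5=F, x_6=F

  (1) {x_1, x_0}: 0 true — at most one ✓
  (2) {x_2, x_0, x_5, x_1}: 0 true — at most one ✓
  (3) {x_6, x_4, x_1}: 0 true — none ✓
  (4) x_6=F, x_5=F — not both ✓
  (5) {x_3, x_6}: 1 true — exactly one ✓
  (6) {x_4, x_2, x_3, x_1}: 1 true — at most one ✓
  (7) x_1=F, x_0=F — not both ✓
  (8) x_0=F, x_5=F — same ✓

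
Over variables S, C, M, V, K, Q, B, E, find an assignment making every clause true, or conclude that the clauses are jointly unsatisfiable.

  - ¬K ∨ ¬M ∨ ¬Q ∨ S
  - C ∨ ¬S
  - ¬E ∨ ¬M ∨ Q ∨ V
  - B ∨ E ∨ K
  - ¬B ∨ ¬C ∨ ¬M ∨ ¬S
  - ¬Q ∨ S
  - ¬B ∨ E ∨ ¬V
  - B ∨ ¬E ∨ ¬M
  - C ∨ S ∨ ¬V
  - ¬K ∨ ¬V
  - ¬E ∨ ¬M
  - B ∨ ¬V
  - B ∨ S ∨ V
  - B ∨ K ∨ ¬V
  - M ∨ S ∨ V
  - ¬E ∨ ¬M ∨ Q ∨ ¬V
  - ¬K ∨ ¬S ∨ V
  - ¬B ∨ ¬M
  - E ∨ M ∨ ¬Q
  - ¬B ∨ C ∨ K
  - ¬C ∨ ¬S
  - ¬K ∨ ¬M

S = False, C = True, M = False, V = True, K = False, Q = False, B = True, E = True

Try S = True:
  (C ∨ ¬S) forces C = True.
  clause (¬C ∨ ¬S) is falsified — backtrack.
So S = False.
  then (¬Q ∨ S) forces Q = False.
Set C = True.
Set M = False.
  then (M ∨ S ∨ V) forces V = True.
  then (¬K ∨ ¬V) forces K = False.
  then (B ∨ ¬V) forces B = True.
  then (¬B ∨ E ∨ ¬V) forces E = True.
All clauses satisfied.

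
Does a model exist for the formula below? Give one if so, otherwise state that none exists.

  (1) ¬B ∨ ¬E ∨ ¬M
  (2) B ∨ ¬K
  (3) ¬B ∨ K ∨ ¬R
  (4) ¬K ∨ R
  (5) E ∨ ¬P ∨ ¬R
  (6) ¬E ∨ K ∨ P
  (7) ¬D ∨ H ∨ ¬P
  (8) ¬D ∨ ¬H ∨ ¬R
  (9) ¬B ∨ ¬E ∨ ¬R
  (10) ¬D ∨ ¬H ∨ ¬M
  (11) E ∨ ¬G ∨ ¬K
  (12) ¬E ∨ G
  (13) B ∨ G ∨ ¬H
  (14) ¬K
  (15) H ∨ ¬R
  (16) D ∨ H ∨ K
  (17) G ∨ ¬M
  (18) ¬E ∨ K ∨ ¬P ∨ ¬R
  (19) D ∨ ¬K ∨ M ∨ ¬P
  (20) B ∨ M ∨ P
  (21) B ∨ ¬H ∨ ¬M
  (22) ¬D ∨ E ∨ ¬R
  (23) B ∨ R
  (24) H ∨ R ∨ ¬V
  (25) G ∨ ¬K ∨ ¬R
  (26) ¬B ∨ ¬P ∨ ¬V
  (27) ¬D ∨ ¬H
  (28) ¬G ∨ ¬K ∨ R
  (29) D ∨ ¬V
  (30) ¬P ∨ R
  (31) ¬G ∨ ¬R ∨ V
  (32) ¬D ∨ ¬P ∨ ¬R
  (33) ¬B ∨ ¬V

M: False, K: False, B: True, H: True, D: False, E: False, P: False, V: False, G: True, R: False

Unit clause (¬K) forces K = False.
Set M = False.
Try B = False:
  (B ∨ M ∨ P) forces P = True.
  (B ∨ R) forces R = True.
  (E ∨ ¬P ∨ ¬R) forces E = True.
  clause (¬E ∨ K ∨ ¬P ∨ ¬R) is falsified — backtrack.
So B = True.
  then (¬B ∨ K ∨ ¬R) forces R = False.
  then (¬P ∨ R) forces P = False.
  then (¬B ∨ ¬V) forces V = False.
  then (¬E ∨ K ∨ P) forces E = False.
Set H = True.
  then (¬D ∨ ¬H) forces D = False.
Set G = True.
All clauses satisfied.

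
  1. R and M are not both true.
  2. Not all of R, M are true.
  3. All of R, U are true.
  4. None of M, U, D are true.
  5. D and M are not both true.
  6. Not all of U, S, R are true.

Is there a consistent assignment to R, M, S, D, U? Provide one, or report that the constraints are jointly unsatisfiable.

Unsatisfiable

Case U = True:
  Constraint (4) is violated (U=T) — contradiction.
Case U = False:
  Constraint (3) is violated (U=F) — contradiction.
Both cases fail — unsatisfiable.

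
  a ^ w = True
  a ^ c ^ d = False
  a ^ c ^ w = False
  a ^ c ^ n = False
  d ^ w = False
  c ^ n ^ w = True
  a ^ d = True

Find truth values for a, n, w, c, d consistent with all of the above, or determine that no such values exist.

a: False; n: True; w: True; c: True; d: True

a ^ w = F ^ T = True ✓
a ^ c ^ d = F ^ T ^ T = False ✓
a ^ c ^ w = F ^ T ^ T = False ✓
a ^ c ^ n = F ^ T ^ T = False ✓
d ^ w = T ^ T = False ✓
c ^ n ^ w = T ^ T ^ T = True ✓
a ^ d = F ^ T = True ✓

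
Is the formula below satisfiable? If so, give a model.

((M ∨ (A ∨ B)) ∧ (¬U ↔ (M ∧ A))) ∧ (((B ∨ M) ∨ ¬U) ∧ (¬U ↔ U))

The conjunct ¬U ↔ U is unsatisfiable on its own:
  U=F: evaluates to False.
  U=T: evaluates to False.
So the whole conjunction is unsatisfiable.

UNSATISFIABLE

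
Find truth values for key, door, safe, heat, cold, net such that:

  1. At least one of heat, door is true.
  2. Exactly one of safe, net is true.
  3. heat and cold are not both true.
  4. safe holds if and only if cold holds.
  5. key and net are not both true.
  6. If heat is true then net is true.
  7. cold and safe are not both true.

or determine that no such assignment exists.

key=F; door=F; safe=F; heat=T; cold=F; net=T

  (1) {heat, door}: 1 true — at least one ✓
  (2) {safe, net}: 1 true — exactly one ✓
  (3) heat=T, cold=F — not both ✓
  (4) safe=F, cold=F — same ✓
  (5) key=F, net=T — not both ✓
  (6) heat=T ⇒ net: T ✓
  (7) cold=F, safe=F — not both ✓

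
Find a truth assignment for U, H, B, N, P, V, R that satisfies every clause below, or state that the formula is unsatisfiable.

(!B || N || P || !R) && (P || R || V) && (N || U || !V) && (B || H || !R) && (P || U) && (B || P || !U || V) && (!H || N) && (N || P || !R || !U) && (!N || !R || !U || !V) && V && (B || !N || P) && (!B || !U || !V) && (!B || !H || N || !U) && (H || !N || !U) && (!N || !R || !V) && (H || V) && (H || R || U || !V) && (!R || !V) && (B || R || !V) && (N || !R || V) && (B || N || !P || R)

U: False, H: True, B: True, N: True, P: True, V: True, R: False

Unit clause (V) forces V = True.
In (!R || !V) only !R is left, so R = False.
In (B || R || !V) only B is left, so B = True.
In (!B || !U || !V) only !U is left, so U = False.
In (H || R || U || !V) only H is left, so H = True.
In (N || U || !V) only N is left, so N = True.
In (P || U) only P is left, so P = True.
All clauses satisfied.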